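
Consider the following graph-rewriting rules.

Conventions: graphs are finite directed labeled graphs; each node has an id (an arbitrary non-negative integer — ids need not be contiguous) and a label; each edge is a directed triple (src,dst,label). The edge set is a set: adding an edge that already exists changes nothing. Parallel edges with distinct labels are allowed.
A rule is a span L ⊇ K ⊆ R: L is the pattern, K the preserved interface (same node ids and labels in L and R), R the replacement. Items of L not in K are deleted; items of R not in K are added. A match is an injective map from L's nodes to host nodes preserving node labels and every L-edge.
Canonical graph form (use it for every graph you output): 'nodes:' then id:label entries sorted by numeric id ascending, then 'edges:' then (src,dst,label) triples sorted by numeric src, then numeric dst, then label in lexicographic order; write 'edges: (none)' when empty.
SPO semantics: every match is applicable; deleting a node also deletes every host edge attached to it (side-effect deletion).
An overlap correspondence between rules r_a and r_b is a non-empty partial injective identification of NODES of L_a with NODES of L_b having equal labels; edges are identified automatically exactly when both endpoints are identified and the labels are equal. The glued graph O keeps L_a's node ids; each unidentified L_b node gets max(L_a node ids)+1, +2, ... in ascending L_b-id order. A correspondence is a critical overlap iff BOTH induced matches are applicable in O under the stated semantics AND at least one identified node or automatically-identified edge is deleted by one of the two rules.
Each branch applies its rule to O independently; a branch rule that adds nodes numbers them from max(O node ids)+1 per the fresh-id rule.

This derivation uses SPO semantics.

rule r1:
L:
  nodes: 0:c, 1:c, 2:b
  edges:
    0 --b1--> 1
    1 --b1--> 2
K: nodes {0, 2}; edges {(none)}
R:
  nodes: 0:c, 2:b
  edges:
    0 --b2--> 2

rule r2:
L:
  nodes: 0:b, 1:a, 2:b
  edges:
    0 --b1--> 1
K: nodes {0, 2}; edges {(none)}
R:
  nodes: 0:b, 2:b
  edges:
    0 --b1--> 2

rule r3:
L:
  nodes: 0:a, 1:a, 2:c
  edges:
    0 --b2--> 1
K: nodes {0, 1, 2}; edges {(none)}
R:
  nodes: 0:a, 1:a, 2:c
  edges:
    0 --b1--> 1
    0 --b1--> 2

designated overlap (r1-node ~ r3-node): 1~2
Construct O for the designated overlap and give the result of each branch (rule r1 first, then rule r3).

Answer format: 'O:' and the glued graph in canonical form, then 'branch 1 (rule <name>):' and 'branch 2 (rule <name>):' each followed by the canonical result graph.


O:
nodes: 0:c, 1:c, 2:b, 3:a, 4:a
edges: (0,1,b1); (1,2,b1); (3,4,b2)
branch 1 (rule r1):
nodes: 0:c, 2:b, 3:a, 4:a
edges: (0,2,b2); (3,4,b2)
branch 2 (rule r3):
nodes: 0:c, 1:c, 2:b, 3:a, 4:a
edges: (0,1,b1); (1,2,b1); (3,1,b1); (3,4,b1)


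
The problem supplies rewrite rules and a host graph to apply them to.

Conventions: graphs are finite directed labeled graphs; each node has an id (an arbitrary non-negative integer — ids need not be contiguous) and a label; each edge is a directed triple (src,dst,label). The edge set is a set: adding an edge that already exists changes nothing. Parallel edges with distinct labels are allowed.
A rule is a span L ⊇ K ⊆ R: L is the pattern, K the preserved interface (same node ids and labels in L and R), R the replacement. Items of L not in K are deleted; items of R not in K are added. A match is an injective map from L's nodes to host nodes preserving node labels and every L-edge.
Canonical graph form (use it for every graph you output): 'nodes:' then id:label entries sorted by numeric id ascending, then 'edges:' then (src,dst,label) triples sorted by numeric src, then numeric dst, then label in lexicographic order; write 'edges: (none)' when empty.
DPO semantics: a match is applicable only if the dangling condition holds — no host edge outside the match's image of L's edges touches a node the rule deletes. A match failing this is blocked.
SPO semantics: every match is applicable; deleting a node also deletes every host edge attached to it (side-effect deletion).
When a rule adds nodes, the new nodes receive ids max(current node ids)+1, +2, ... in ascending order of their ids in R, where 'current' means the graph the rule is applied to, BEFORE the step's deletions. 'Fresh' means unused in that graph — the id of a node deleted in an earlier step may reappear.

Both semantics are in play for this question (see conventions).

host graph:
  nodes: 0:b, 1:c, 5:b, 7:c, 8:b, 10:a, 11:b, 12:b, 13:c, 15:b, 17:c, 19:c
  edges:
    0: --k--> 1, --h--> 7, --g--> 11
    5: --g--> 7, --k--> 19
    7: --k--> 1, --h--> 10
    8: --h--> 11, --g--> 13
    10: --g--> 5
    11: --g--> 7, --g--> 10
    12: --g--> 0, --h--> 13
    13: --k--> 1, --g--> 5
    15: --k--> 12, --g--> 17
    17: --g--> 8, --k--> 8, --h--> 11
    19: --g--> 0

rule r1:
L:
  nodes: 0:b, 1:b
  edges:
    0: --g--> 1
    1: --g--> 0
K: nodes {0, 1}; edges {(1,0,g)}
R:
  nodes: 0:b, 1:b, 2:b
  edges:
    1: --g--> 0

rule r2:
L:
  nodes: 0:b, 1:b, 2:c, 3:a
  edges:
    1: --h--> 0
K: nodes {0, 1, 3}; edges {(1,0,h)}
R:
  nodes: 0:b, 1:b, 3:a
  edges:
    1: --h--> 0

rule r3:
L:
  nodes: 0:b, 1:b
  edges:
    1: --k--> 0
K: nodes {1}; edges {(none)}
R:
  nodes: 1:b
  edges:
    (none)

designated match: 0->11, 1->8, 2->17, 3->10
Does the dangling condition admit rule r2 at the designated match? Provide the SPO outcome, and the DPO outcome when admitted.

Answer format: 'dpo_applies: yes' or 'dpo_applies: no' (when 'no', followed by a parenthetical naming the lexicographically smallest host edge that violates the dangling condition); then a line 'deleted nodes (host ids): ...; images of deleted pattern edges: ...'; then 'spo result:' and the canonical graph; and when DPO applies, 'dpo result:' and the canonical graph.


dpo_applies: no
(the rule deletes node 17, which keeps host edge (15,17,g) outside the match image — the dangling condition fails, DPO blocks; SPO proceeds and side-deletes such edges)
deleted nodes (host ids): 17; images of deleted pattern edges: (none)
spo result:
nodes: 0:b, 1:c, 5:b, 7:c, 8:b, 10:a, 11:b, 12:b, 13:c, 15:b, 19:c
edges: (0,1,k); (0,7,h); (0,11,g); (5,7,g); (5,19,k); (7,1,k); (7,10,h); (8,11,h); (8,13,g); (10,5,g); (11,7,g); (11,10,g); (12,0,g); (12,13,h); (13,1,k); (13,5,g); (15,12,k); (19,0,g)


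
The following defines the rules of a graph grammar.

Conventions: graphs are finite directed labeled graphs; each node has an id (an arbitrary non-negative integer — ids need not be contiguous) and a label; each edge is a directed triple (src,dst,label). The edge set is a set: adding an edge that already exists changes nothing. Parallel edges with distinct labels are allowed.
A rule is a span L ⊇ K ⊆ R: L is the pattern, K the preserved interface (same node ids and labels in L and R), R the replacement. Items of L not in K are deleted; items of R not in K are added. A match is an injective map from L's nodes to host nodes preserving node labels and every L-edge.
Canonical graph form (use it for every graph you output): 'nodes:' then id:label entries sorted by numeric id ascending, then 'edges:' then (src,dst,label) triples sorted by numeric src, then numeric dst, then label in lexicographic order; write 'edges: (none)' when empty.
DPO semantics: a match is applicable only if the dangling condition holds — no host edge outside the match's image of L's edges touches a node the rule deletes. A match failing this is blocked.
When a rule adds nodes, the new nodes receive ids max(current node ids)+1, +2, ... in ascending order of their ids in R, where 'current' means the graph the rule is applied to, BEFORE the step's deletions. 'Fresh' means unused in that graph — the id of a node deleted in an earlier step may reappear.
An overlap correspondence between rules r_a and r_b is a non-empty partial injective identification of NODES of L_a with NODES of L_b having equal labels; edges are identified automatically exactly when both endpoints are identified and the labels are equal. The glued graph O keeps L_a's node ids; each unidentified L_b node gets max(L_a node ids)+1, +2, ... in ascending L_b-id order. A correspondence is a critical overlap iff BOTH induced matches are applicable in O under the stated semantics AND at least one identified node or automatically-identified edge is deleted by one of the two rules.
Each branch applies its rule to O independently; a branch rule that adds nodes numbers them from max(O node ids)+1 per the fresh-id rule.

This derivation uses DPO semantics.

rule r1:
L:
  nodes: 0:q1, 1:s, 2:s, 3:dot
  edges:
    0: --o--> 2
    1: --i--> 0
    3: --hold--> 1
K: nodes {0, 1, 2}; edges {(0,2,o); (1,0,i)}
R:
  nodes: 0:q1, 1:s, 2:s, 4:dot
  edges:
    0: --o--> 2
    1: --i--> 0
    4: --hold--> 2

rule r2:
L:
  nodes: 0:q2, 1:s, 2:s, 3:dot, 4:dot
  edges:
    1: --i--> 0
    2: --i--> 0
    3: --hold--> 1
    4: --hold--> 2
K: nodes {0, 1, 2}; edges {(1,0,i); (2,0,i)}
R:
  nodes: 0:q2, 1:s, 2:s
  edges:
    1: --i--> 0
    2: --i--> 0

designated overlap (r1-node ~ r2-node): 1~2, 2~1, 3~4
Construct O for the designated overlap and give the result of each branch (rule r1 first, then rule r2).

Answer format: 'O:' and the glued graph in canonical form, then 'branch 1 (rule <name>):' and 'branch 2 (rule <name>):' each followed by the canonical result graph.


O:
nodes: 0:q1, 1:s, 2:s, 3:dot, 4:q2, 5:dot
edges: (0,2,o); (1,0,i); (1,4,i); (2,4,i); (3,1,hold); (5,2,hold)
branch 1 (rule r1):
nodes: 0:q1, 1:s, 2:s, 4:q2, 5:dot, 6:dot
edges: (0,2,o); (1,0,i); (1,4,i); (2,4,i); (5,2,hold); (6,2,hold)
branch 2 (rule r2):
nodes: 0:q1, 1:s, 2:s, 4:q2
edges: (0,2,o); (1,0,i); (1,4,i); (2,4,i)


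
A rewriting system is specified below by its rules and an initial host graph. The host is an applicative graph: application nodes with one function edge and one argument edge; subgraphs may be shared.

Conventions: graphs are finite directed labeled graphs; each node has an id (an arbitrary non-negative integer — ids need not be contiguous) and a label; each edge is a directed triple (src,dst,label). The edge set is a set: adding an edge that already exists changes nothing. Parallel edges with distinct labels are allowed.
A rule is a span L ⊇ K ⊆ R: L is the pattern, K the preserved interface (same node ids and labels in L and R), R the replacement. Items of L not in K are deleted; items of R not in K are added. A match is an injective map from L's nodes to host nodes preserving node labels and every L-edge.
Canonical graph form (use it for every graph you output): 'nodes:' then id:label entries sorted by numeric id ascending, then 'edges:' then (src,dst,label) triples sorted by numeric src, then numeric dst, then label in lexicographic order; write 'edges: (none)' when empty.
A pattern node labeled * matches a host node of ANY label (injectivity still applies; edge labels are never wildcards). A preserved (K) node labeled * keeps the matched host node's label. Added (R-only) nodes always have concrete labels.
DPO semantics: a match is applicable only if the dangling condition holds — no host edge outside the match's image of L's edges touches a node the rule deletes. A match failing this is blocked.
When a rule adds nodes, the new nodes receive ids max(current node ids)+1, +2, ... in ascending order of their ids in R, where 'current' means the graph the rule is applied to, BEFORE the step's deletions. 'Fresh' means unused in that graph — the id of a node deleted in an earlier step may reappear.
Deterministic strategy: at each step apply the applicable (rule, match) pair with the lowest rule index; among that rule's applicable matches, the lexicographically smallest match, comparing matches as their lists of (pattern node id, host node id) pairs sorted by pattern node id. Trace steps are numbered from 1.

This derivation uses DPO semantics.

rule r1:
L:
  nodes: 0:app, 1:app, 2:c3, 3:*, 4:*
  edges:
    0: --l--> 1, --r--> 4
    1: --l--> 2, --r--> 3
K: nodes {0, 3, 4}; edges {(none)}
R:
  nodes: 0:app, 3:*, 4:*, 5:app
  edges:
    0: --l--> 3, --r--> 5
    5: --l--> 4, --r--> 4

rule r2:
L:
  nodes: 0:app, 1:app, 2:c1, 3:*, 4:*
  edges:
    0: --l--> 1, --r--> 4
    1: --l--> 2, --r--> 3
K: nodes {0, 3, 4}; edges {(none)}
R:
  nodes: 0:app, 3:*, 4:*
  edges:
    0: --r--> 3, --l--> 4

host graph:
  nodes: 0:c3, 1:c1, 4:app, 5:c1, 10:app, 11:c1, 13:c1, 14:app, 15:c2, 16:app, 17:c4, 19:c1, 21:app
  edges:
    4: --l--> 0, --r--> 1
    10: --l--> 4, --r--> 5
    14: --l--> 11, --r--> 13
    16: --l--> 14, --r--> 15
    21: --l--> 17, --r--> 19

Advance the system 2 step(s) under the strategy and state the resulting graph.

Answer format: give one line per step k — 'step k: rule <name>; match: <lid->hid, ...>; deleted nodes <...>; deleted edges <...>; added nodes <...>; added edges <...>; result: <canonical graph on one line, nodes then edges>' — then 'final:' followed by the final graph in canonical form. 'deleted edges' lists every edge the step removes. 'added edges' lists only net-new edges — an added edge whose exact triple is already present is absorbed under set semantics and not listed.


step 1: rule r1; match: 0->10, 1->4, 2->0, 3->1, 4->5; deleted nodes 0, 4; deleted edges (4,0,l); (4,1,r); (10,4,l); (10,5,r); added nodes 22; added edges (10,1,l); (10,22,r); (22,5,l); (22,5,r); result: nodes: 1:c1, 5:c1, 10:app, 11:c1, 13:c1, 14:app, 15:c2, 16:app, 17:c4, 19:c1, 21:app, 22:app edges: (10,1,l); (10,22,r); (14,11,l); (14,13,r); (16,14,l); (16,15,r); (21,17,l); (21,19,r); (22,5,l); (22,5,r)
step 2: rule r2; match: 0->16, 1->14, 2->11, 3->13, 4->15; deleted nodes 11, 14; deleted edges (14,11,l); (14,13,r); (16,14,l); (16,15,r); added nodes (none); added edges (16,13,r); (16,15,l); result: nodes: 1:c1, 5:c1, 10:app, 13:c1, 15:c2, 16:app, 17:c4, 19:c1, 21:app, 22:app edges: (10,1,l); (10,22,r); (16,13,r); (16,15,l); (21,17,l); (21,19,r); (22,5,l); (22,5,r)
final:
nodes: 1:c1, 5:c1, 10:app, 13:c1, 15:c2, 16:app, 17:c4, 19:c1, 21:app, 22:app
edges: (10,1,l); (10,22,r); (16,13,r); (16,15,l); (21,17,l); (21,19,r); (22,5,l); (22,5,r)


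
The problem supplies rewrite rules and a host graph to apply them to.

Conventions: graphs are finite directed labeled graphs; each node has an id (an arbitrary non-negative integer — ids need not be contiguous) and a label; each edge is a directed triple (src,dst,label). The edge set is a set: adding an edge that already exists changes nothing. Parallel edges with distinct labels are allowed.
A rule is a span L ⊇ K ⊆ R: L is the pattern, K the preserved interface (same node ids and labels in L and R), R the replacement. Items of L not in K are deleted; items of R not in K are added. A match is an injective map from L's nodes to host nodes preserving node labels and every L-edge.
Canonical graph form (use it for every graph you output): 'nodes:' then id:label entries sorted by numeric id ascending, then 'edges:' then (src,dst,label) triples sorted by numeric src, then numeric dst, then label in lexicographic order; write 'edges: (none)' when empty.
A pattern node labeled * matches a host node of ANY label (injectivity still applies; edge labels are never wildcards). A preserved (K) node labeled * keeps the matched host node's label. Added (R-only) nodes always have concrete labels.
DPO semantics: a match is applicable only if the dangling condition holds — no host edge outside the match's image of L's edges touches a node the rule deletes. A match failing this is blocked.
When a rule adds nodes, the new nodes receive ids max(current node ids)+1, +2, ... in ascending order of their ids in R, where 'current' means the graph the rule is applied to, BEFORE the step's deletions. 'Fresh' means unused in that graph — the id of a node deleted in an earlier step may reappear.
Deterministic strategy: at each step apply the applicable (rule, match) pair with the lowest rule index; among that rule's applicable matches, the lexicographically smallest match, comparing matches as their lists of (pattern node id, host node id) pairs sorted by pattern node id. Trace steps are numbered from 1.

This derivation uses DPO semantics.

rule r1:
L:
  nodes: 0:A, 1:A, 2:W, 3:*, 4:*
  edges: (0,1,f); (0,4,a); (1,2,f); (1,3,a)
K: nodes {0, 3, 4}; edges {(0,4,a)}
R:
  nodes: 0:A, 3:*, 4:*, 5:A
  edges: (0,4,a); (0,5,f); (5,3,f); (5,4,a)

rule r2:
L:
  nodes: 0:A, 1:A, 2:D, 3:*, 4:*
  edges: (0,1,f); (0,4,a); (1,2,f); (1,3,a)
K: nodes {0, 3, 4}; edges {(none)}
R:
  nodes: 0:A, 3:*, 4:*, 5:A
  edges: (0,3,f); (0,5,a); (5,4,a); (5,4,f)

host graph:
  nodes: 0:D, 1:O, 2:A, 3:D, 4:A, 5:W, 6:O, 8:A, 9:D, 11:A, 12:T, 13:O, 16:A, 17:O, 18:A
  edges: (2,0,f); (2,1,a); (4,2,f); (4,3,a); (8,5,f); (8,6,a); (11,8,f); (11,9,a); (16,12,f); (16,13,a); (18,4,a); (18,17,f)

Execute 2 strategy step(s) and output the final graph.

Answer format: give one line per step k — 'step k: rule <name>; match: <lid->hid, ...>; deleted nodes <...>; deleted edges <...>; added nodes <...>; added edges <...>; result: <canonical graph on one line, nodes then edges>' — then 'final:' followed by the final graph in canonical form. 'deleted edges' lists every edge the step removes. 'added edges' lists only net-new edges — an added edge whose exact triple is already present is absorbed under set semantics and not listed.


step 1: rule r1; match: 0->11, 1->8, 2->5, 3->6, 4->9; deleted nodes 5, 8; deleted edges (8,5,f); (8,6,a); (11,8,f); added nodes 19; added edges (11,19,f); (19,6,f); (19,9,a); result: nodes: 0:D, 1:O, 2:A, 3:D, 4:A, 6:O, 9:D, 11:A, 12:T, 13:O, 16:A, 17:O, 18:A, 19:A edges: (2,0,f); (2,1,a); (4,2,f); (4,3,a); (11,9,a); (11,19,f); (16,12,f); (16,13,a); (18,4,a); (18,17,f); (19,6,f); (19,9,a)
step 2: rule r2; match: 0->4, 1->2, 2->0, 3->1, 4->3; deleted nodes 0, 2; deleted edges (2,0,f); (2,1,a); (4,2,f); (4,3,a); added nodes 20; added edges (4,1,f); (4,20,a); (20,3,a); (20,3,f); result: nodes: 1:O, 3:D, 4:A, 6:O, 9:D, 11:A, 12:T, 13:O, 16:A, 17:O, 18:A, 19:A, 20:A edges: (4,1,f); (4,20,a); (11,9,a); (11,19,f); (16,12,f); (16,13,a); (18,4,a); (18,17,f); (19,6,f); (19,9,a); (20,3,a); (20,3,f)
final:
nodes: 1:O, 3:D, 4:A, 6:O, 9:D, 11:A, 12:T, 13:O, 16:A, 17:O, 18:A, 19:A, 20:A
edges: (4,1,f); (4,20,a); (11,9,a); (11,19,f); (16,12,f); (16,13,a); (18,4,a); (18,17,f); (19,6,f); (19,9,a); (20,3,a); (20,3,f)


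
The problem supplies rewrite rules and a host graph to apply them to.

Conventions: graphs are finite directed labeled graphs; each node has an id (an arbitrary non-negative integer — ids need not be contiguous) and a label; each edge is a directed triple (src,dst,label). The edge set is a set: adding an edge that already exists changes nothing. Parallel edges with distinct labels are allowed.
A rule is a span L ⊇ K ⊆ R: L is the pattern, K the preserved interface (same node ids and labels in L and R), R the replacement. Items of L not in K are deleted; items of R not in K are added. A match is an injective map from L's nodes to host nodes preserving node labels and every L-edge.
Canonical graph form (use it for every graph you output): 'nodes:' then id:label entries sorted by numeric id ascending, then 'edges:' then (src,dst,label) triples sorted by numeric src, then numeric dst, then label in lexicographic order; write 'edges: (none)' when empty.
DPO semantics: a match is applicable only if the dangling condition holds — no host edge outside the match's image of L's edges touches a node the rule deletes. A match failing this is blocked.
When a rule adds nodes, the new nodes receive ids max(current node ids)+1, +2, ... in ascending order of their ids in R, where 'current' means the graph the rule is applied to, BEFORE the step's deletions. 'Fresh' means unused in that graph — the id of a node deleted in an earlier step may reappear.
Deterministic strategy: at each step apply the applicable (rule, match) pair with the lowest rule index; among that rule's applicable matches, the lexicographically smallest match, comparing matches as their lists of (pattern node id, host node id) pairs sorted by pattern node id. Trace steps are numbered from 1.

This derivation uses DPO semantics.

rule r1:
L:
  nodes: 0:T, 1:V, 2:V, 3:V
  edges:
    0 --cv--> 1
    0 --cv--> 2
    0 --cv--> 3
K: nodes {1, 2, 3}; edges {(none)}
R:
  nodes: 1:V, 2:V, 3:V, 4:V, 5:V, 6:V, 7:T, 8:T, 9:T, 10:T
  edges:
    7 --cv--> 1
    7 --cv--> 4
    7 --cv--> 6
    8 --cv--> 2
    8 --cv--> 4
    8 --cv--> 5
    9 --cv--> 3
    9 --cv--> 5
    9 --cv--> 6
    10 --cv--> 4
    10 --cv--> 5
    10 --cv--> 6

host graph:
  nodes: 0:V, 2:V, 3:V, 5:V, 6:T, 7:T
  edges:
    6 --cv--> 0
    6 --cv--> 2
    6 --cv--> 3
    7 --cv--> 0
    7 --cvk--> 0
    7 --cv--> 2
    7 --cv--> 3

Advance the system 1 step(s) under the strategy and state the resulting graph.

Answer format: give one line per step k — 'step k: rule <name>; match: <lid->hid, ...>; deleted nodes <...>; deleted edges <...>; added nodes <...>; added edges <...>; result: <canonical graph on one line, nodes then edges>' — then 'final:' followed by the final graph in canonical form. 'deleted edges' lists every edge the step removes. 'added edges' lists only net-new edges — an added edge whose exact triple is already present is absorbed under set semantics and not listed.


step 1: rule r1; match: 0->6, 1->0, 2->2, 3->3; deleted nodes 6; deleted edges (6,0,cv); (6,2,cv); (6,3,cv); added nodes 8, 9, 10, 11, 12, 13, 14; added edges (11,0,cv); (11,8,cv); (11,10,cv); (12,2,cv); (12,8,cv); (12,9,cv); (13,3,cv); (13,9,cv); (13,10,cv); (14,8,cv); (14,9,cv); (14,10,cv); result: nodes: 0:V, 2:V, 3:V, 5:V, 7:T, 8:V, 9:V, 10:V, 11:T, 12:T, 13:T, 14:T edges: (7,0,cv); (7,0,cvk); (7,2,cv); (7,3,cv); (11,0,cv); (11,8,cv); (11,10,cv); (12,2,cv); (12,8,cv); (12,9,cv); (13,3,cv); (13,9,cv); (13,10,cv); (14,8,cv); (14,9,cv); (14,10,cv)
final:
nodes: 0:V, 2:V, 3:V, 5:V, 7:T, 8:V, 9:V, 10:V, 11:T, 12:T, 13:T, 14:T
edges: (7,0,cv); (7,0,cvk); (7,2,cv); (7,3,cv); (11,0,cv); (11,8,cv); (11,10,cv); (12,2,cv); (12,8,cv); (12,9,cv); (13,3,cv); (13,9,cv); (13,10,cv); (14,8,cv); (14,9,cv); (14,10,cv)


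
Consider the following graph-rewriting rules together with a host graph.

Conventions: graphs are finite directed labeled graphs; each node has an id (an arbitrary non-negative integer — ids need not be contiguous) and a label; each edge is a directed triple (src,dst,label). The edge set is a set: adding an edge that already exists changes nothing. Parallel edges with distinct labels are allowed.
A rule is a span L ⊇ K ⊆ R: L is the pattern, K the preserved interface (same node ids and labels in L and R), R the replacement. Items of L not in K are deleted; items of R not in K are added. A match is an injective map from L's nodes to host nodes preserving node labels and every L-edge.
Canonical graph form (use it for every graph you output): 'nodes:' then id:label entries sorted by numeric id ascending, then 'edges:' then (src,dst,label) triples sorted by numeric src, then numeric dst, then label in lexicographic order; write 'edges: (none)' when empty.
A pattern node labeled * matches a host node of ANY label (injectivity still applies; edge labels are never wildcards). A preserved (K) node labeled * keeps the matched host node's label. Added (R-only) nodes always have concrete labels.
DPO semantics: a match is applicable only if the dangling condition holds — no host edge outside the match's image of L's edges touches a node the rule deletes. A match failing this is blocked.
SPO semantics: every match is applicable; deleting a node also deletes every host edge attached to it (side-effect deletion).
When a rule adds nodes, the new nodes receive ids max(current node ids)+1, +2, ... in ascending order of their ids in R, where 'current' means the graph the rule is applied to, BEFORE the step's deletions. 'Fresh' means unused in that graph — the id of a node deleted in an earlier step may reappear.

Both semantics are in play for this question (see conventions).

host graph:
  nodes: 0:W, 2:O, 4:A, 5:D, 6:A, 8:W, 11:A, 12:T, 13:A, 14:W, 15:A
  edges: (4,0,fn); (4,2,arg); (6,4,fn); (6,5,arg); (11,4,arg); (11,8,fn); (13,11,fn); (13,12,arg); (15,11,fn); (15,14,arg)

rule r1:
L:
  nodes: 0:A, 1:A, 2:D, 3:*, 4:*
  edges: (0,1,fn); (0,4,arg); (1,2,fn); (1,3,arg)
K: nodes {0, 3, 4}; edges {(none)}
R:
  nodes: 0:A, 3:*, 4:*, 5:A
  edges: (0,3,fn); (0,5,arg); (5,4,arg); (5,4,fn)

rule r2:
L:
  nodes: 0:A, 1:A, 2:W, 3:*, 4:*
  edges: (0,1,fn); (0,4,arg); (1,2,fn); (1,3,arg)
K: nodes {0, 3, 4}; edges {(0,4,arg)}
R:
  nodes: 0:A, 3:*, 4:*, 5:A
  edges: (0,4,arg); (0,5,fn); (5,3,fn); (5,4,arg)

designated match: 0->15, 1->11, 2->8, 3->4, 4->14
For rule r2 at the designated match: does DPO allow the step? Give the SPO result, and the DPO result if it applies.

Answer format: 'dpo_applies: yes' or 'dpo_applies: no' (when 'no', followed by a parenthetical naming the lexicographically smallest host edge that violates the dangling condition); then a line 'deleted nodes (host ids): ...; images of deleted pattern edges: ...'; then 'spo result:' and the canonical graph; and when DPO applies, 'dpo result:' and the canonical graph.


dpo_applies: no
(the rule deletes node 11, which keeps host edge (13,11,fn) outside the match image — the dangling condition fails, DPO blocks; SPO proceeds and side-deletes such edges)
deleted nodes (host ids): 8, 11; images of deleted pattern edges: (11,4,arg); (11,8,fn); (15,11,fn)
spo result:
nodes: 0:W, 2:O, 4:A, 5:D, 6:A, 12:T, 13:A, 14:W, 15:A, 16:A
edges: (4,0,fn); (4,2,arg); (6,4,fn); (6,5,arg); (13,12,arg); (15,14,arg); (15,16,fn); (16,4,fn); (16,14,arg)


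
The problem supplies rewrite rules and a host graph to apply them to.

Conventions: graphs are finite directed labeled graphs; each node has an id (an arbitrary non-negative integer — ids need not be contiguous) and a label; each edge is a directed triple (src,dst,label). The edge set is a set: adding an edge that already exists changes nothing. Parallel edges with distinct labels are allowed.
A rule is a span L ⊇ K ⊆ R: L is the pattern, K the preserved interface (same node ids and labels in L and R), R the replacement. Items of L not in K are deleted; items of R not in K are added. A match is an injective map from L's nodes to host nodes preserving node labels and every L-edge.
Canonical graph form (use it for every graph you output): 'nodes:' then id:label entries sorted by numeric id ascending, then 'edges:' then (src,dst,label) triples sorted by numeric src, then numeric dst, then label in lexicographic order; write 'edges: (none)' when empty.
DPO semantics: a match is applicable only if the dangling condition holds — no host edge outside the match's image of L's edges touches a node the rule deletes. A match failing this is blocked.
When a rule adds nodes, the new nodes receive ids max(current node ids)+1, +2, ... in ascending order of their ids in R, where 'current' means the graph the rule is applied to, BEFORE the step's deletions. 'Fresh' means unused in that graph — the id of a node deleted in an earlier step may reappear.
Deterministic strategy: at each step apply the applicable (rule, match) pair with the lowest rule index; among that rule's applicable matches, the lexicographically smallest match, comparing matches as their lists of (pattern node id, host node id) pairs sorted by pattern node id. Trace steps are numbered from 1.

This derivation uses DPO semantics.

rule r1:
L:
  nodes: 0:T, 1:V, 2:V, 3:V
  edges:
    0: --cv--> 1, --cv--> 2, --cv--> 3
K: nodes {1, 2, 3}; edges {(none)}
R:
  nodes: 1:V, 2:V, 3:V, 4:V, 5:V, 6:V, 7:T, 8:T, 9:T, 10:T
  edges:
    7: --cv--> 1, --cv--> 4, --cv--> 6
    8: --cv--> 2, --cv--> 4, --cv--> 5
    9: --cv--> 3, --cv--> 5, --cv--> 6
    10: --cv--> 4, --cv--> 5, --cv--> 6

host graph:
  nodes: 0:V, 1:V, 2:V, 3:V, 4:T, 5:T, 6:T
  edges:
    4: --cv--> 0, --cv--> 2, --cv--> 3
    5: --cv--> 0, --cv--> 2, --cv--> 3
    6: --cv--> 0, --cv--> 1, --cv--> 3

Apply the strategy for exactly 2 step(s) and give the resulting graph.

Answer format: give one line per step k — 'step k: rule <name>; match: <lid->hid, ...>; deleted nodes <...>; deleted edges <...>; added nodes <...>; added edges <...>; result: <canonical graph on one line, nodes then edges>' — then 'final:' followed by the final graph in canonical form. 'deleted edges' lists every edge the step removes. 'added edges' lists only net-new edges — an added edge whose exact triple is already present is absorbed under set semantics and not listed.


step 1: rule r1; match: 0->4, 1->0, 2->2, 3->3; deleted nodes 4; deleted edges (4,0,cv); (4,2,cv); (4,3,cv); added nodes 7, 8, 9, 10, 11, 12, 13; added edges (10,0,cv); (10,7,cv); (10,9,cv); (11,2,cv); (11,7,cv); (11,8,cv); (12,3,cv); (12,8,cv); (12,9,cv); (13,7,cv); (13,8,cv); (13,9,cv); result: nodes: 0:V, 1:V, 2:V, 3:V, 5:T, 6:T, 7:V, 8:V, 9:V, 10:T, 11:T, 12:T, 13:T edges: (5,0,cv); (5,2,cv); (5,3,cv); (6,0,cv); (6,1,cv); (6,3,cv); (10,0,cv); (10,7,cv); (10,9,cv); (11,2,cv); (11,7,cv); (11,8,cv); (12,3,cv); (12,8,cv); (12,9,cv); (13,7,cv); (13,8,cv); (13,9,cv)
step 2: rule r1; match: 0->5, 1->0, 2->2, 3->3; deleted nodes 5; deleted edges (5,0,cv); (5,2,cv); (5,3,cv); added nodes 14, 15, 16, 17, 18, 19, 20; added edges (17,0,cv); (17,14,cv); (17,16,cv); (18,2,cv); (18,14,cv); (18,15,cv); (19,3,cv); (19,15,cv); (19,16,cv); (20,14,cv); (20,15,cv); (20,16,cv); result: nodes: 0:V, 1:V, 2:V, 3:V, 6:T, 7:V, 8:V, 9:V, 10:T, 11:T, 12:T, 13:T, 14:V, 15:V, 16:V, 17:T, 18:T, 19:T, 20:T edges: (6,0,cv); (6,1,cv); (6,3,cv); (10,0,cv); (10,7,cv); (10,9,cv); (11,2,cv); (11,7,cv); (11,8,cv); (12,3,cv); (12,8,cv); (12,9,cv); (13,7,cv); (13,8,cv); (13,9,cv); (17,0,cv); (17,14,cv); (17,16,cv); (18,2,cv); (18,14,cv); (18,15,cv); (19,3,cv); (19,15,cv); (19,16,cv); (20,14,cv); (20,15,cv); (20,16,cv)
final:
nodes: 0:V, 1:V, 2:V, 3:V, 6:T, 7:V, 8:V, 9:V, 10:T, 11:T, 12:T, 13:T, 14:V, 15:V, 16:V, 17:T, 18:T, 19:T, 20:T
edges: (6,0,cv); (6,1,cv); (6,3,cv); (10,0,cv); (10,7,cv); (10,9,cv); (11,2,cv); (11,7,cv); (11,8,cv); (12,3,cv); (12,8,cv); (12,9,cv); (13,7,cv); (13,8,cv); (13,9,cv); (17,0,cv); (17,14,cv); (17,16,cv); (18,2,cv); (18,14,cv); (18,15,cv); (19,3,cv); (19,15,cv); (19,16,cv); (20,14,cv); (20,15,cv); (20,16,cv)


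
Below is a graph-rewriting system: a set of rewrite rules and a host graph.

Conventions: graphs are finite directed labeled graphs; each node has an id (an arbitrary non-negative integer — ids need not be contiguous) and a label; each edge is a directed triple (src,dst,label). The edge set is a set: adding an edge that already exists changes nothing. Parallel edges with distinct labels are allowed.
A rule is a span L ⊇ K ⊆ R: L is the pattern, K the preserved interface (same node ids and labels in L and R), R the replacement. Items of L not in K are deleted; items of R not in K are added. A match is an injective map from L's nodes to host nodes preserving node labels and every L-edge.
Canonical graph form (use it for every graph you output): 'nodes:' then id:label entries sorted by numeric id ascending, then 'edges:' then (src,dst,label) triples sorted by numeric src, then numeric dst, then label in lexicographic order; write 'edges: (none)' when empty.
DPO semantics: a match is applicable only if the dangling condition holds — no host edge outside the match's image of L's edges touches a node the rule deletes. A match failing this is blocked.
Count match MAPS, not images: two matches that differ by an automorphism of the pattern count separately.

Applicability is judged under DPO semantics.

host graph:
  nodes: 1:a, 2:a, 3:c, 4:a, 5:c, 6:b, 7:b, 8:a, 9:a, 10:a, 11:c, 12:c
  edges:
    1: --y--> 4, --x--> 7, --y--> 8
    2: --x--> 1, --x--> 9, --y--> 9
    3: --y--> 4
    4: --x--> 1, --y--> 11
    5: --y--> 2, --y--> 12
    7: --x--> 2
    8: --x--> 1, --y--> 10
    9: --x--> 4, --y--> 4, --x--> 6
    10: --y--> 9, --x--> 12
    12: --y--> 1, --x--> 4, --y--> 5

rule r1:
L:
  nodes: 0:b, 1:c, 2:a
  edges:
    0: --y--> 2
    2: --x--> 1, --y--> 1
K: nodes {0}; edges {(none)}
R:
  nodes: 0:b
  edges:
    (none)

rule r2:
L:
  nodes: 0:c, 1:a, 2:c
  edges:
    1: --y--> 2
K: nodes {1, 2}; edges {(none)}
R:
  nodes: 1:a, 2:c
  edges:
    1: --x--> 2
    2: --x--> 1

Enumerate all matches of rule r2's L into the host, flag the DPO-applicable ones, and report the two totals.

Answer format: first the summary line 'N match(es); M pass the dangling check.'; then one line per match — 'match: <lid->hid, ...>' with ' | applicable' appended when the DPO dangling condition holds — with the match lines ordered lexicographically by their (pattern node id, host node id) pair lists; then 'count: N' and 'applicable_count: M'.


3 match(es); 0 pass the dangling check.
match: 0->3, 1->4, 2->11
match: 0->5, 1->4, 2->11
match: 0->12, 1->4, 2->11
count: 3
applicable_count: 0


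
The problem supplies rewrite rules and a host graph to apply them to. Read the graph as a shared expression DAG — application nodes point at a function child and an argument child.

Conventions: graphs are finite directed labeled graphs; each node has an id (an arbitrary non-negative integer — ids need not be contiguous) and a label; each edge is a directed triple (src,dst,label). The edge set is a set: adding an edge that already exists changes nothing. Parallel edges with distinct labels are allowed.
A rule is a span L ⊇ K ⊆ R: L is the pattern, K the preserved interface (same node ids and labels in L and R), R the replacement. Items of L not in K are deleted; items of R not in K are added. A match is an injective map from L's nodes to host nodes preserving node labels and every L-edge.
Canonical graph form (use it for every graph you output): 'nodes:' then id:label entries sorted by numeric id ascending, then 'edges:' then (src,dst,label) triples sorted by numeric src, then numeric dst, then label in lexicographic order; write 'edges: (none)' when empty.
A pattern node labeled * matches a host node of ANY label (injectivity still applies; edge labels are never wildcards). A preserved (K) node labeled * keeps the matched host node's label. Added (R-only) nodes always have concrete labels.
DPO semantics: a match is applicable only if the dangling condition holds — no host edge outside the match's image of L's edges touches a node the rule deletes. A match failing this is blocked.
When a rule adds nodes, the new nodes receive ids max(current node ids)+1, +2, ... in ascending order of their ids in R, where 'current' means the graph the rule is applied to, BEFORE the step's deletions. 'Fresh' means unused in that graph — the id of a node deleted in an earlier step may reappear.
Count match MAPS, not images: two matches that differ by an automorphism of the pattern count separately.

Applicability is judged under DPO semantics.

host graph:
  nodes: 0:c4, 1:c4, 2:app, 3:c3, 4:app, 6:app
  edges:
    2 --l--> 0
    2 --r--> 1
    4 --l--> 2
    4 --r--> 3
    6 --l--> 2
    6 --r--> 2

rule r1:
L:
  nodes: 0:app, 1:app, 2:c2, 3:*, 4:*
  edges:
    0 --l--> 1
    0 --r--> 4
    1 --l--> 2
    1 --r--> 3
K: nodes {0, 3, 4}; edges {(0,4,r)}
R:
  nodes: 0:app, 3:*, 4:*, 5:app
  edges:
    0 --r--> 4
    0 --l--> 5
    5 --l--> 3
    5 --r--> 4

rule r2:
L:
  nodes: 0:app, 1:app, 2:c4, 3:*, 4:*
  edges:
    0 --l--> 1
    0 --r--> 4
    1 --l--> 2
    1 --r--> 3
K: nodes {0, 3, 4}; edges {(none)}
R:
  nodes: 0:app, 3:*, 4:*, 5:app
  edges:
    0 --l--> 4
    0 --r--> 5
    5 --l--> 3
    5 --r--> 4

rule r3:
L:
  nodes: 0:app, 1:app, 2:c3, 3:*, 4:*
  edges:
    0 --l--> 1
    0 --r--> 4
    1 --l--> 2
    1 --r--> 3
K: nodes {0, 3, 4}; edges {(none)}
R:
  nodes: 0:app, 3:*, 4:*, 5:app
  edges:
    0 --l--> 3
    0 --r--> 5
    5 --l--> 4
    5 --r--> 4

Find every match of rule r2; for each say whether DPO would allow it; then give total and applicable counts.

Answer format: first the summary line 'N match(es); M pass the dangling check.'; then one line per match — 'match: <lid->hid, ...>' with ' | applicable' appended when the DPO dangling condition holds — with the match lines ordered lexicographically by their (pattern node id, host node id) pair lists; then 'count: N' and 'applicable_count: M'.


1 match(es); 0 pass the dangling check.
match: 0->4, 1->2, 2->0, 3->1, 4->3
count: 1
applicable_count: 0


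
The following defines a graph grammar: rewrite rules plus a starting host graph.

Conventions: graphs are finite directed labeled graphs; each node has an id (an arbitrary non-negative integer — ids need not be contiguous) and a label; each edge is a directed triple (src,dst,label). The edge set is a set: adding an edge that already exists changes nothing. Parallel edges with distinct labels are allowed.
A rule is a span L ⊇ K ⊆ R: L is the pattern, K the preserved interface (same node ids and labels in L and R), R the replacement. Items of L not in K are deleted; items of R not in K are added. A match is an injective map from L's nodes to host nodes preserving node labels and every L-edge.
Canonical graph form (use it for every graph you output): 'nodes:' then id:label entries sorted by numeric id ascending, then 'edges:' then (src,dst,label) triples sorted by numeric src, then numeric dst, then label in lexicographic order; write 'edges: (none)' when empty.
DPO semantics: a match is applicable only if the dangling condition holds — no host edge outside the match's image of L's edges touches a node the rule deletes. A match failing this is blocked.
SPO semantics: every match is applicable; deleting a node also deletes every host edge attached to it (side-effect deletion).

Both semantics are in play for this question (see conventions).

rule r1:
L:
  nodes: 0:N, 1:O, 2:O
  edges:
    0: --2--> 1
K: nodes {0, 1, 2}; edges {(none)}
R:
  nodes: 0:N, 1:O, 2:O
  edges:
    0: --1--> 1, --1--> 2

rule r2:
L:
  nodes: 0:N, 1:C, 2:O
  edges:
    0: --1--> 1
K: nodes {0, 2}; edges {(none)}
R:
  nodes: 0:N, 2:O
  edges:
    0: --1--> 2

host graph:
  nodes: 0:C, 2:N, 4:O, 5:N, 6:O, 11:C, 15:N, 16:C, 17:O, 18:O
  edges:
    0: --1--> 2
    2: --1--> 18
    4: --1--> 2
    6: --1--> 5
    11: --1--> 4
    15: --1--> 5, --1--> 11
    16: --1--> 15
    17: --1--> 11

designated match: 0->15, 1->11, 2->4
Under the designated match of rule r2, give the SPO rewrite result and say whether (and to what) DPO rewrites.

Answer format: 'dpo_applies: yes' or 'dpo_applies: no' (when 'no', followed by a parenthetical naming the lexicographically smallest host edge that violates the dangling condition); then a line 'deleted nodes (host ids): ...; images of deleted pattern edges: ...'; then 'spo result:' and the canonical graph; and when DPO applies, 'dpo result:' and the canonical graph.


dpo_applies: no
(the rule deletes node 11, which keeps host edge (11,4,1) outside the match image — the dangling condition fails, DPO blocks; SPO proceeds and side-deletes such edges)
deleted nodes (host ids): 11; images of deleted pattern edges: (15,11,1)
spo result:
nodes: 0:C, 2:N, 4:O, 5:N, 6:O, 15:N, 16:C, 17:O, 18:O
edges: (0,2,1); (2,18,1); (4,2,1); (6,5,1); (15,4,1); (15,5,1); (16,15,1)


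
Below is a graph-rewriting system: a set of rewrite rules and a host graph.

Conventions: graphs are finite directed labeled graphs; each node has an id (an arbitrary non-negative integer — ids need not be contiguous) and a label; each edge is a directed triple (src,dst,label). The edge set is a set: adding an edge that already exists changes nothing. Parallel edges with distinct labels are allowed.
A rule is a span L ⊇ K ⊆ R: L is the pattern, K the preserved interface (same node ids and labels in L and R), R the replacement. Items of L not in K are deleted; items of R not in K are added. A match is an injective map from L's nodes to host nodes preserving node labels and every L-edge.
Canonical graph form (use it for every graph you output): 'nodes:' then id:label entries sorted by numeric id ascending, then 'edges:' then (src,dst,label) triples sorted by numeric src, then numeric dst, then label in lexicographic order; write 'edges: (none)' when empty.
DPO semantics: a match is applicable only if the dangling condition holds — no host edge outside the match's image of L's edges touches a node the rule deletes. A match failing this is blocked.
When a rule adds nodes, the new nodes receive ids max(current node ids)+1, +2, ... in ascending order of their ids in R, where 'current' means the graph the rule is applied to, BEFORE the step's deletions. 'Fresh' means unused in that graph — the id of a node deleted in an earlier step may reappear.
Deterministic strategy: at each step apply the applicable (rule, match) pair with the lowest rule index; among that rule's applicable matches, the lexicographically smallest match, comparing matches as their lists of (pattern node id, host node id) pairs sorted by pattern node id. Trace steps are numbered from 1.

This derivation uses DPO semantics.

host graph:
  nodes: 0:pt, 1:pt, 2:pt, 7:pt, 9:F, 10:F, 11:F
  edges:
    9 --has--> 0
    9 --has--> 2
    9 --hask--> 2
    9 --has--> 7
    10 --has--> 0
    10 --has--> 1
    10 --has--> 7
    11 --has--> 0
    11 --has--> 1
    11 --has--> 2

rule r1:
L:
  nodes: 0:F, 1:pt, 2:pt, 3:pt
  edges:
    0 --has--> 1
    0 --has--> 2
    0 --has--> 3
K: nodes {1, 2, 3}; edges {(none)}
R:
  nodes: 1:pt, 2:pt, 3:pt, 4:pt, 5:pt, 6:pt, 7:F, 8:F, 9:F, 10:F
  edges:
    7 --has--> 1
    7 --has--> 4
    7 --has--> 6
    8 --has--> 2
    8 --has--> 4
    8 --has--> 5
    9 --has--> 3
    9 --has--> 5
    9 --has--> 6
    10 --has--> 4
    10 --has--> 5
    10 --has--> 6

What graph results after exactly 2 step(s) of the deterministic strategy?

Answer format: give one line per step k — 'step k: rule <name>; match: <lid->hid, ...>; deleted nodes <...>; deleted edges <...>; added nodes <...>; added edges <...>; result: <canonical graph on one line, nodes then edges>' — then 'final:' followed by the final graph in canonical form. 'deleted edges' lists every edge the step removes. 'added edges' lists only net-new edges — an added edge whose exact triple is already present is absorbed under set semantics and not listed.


step 1: rule r1; match: 0->10, 1->0, 2->1, 3->7; deleted nodes 10; deleted edges (10,0,has); (10,1,has); (10,7,has); added nodes 12, 13, 14, 15, 16, 17, 18; added edges (15,0,has); (15,12,has); (15,14,has); (16,1,has); (16,12,has); (16,13,has); (17,7,has); (17,13,has); (17,14,has); (18,12,has); (18,13,has); (18,14,has); result: nodes: 0:pt, 1:pt, 2:pt, 7:pt, 9:F, 11:F, 12:pt, 13:pt, 14:pt, 15:F, 16:F, 17:F, 18:F edges: (9,0,has); (9,2,has); (9,2,hask); (9,7,has); (11,0,has); (11,1,has); (11,2,has); (15,0,has); (15,12,has); (15,14,has); (16,1,has); (16,12,has); (16,13,has); (17,7,has); (17,13,has); (17,14,has); (18,12,has); (18,13,has); (18,14,has)
step 2: rule r1; match: 0->11, 1->0, 2->1, 3->2; deleted nodes 11; deleted edges (11,0,has); (11,1,has); (11,2,has); added nodes 19, 20, 21, 22, 23, 24, 25; added edges (22,0,has); (22,19,has); (22,21,has); (23,1,has); (23,19,has); (23,20,has); (24,2,has); (24,20,has); (24,21,has); (25,19,has); (25,20,has); (25,21,has); result: nodes: 0:pt, 1:pt, 2:pt, 7:pt, 9:F, 12:pt, 13:pt, 14:pt, 15:F, 16:F, 17:F, 18:F, 19:pt, 20:pt, 21:pt, 22:F, 23:F, 24:F, 25:F edges: (9,0,has); (9,2,has); (9,2,hask); (9,7,has); (15,0,has); (15,12,has); (15,14,has); (16,1,has); (16,12,has); (16,13,has); (17,7,has); (17,13,has); (17,14,has); (18,12,has); (18,13,has); (18,14,has); (22,0,has); (22,19,has); (22,21,has); (23,1,has); (23,19,has); (23,20,has); (24,2,has); (24,20,has); (24,21,has); (25,19,has); (25,20,has); (25,21,has)
final:
nodes: 0:pt, 1:pt, 2:pt, 7:pt, 9:F, 12:pt, 13:pt, 14:pt, 15:F, 16:F, 17:F, 18:F, 19:pt, 20:pt, 21:pt, 22:F, 23:F, 24:F, 25:F
edges: (9,0,has); (9,2,has); (9,2,hask); (9,7,has); (15,0,has); (15,12,has); (15,14,has); (16,1,has); (16,12,has); (16,13,has); (17,7,has); (17,13,has); (17,14,has); (18,12,has); (18,13,has); (18,14,has); (22,0,has); (22,19,has); (22,21,has); (23,1,has); (23,19,has); (23,20,has); (24,2,has); (24,20,has); (24,21,has); (25,19,has); (25,20,has); (25,21,has)
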